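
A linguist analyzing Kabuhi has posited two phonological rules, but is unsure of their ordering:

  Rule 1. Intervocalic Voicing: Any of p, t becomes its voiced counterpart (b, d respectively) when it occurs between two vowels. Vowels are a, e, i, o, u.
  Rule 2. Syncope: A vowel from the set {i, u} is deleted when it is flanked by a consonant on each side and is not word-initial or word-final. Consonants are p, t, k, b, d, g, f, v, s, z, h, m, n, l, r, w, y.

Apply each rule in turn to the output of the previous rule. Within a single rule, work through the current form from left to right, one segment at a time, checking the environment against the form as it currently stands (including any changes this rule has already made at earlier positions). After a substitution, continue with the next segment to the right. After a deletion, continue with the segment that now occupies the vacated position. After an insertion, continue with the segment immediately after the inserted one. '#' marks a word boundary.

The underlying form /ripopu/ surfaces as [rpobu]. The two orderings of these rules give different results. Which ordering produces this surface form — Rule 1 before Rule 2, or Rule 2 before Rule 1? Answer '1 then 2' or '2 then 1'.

2 then 1

Order 1 then 2:
  1 Intervocalic Voicing: [ripopu] → [ribobu]
  2 Syncope: [ribobu] → [rbobu]
  result: [rbobu]
Order 2 then 1:
  2 Syncope: [ripopu] → [rpopu]
  1 Intervocalic Voicing: [rpopu] → [rpobu]
  result: [rpobu]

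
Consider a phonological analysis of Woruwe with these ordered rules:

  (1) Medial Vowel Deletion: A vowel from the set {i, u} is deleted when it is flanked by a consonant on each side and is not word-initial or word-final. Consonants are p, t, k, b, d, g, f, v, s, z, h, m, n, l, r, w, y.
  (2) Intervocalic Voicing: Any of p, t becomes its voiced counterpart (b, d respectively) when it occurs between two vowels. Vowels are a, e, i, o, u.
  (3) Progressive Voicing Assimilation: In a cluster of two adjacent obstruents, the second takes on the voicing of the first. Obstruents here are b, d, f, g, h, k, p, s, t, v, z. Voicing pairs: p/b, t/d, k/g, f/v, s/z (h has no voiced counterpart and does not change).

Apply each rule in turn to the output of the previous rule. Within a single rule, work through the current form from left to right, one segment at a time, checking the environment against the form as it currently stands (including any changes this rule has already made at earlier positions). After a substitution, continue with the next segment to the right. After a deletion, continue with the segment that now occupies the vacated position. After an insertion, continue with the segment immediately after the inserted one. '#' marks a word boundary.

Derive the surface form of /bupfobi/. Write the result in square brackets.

[bbvobi]

(1) Medial Vowel Deletion: [bupfobi] → [bpfobi]
(2) Intervocalic Voicing: no change — [bpfobi]
(3) Progressive Voicing Assimilation: [bpfobi] → [bbvobi]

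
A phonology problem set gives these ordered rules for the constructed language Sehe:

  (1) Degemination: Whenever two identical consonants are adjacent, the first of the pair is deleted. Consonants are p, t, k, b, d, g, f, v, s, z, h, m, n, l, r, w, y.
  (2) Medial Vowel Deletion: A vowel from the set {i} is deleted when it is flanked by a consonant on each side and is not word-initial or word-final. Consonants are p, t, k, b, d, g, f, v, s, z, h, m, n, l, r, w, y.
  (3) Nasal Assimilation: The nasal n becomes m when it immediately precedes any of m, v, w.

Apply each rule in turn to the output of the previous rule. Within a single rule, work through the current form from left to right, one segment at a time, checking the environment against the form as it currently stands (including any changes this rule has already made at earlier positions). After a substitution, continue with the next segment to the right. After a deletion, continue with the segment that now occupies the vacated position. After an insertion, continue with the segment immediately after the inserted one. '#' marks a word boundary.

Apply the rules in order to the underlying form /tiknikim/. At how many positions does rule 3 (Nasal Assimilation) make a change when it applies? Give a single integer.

(1) Degemination: no change — [tiknikim]
(2) Medial Vowel Deletion: [tiknikim] → [tknkm]
(3) Nasal Assimilation: no change — [tknkm]
Rule 3 changed 0 position(s).

0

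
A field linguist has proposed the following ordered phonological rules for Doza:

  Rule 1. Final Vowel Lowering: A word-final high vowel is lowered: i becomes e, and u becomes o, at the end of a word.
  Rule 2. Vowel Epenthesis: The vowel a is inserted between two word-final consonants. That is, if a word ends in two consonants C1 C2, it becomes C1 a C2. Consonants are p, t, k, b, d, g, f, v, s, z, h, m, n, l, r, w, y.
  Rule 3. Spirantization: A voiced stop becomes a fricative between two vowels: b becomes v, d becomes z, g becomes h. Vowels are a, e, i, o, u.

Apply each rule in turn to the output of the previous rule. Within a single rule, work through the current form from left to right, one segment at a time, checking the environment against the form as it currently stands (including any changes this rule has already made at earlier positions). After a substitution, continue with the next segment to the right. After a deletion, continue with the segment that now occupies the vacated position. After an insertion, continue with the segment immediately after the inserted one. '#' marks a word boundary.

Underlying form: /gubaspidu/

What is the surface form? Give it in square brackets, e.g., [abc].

Rule 1 Final Vowel Lowering: [gubaspidu] → [gubaspido]
Rule 2 Vowel Epenthesis: no change — [gubaspido]
Rule 3 Spirantization: [gubaspido] → [guvaspizo]

[guvaspizo]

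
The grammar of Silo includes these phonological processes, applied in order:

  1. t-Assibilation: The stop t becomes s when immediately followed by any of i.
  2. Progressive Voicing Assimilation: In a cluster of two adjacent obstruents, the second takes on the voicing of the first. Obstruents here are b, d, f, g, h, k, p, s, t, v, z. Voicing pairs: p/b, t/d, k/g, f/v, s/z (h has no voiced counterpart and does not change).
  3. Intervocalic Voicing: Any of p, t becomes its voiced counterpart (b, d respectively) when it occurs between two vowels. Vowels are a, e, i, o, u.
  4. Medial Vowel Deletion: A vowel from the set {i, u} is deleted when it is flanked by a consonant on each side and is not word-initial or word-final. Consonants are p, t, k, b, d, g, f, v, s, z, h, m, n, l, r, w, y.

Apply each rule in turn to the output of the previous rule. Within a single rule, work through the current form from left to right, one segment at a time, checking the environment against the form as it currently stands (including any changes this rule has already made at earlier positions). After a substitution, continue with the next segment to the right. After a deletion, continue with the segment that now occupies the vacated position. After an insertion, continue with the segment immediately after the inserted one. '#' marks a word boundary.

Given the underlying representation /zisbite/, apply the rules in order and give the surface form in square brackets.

[zspde]

1 t-Assibilation: no change — [zisbite]
2 Progressive Voicing Assimilation: [zisbite] → [zispite]
3 Intervocalic Voicing: [zispite] → [zispide]
4 Medial Vowel Deletion: [zispide] → [zspde]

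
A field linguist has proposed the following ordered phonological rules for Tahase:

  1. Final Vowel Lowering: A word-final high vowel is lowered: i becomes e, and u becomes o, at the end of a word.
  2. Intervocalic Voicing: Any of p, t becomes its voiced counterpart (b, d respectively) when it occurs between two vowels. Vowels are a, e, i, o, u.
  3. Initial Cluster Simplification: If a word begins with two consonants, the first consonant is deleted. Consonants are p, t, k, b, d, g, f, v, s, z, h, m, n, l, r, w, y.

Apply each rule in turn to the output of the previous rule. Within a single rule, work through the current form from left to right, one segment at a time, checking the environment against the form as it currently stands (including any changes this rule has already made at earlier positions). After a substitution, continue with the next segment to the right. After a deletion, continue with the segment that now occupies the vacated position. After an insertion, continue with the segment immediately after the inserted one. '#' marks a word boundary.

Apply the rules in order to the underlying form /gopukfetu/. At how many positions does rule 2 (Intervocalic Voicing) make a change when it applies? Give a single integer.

2

1 Final Vowel Lowering: [gopukfetu] → [gopukfeto]
2 Intervocalic Voicing: [gopukfeto] → [gobukfedo]
3 Initial Cluster Simplification: no change — [gobukfedo]
Rule 2 changed 2 position(s).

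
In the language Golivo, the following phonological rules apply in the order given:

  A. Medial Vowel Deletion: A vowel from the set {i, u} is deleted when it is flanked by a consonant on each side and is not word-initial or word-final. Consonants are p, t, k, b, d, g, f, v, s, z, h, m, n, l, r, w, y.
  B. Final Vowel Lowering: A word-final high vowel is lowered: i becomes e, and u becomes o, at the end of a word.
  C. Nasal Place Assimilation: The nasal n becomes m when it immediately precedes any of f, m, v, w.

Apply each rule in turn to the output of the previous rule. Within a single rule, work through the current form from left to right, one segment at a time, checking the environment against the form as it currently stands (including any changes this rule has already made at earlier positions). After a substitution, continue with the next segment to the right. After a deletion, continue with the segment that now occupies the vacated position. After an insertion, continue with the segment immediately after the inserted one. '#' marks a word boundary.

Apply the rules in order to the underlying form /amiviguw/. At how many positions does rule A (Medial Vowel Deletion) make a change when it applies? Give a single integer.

A Medial Vowel Deletion: [amiviguw] → [amvgw]
B Final Vowel Lowering: no change — [amvgw]
C Nasal Place Assimilation: no change — [amvgw]
Rule A changed 3 position(s).

3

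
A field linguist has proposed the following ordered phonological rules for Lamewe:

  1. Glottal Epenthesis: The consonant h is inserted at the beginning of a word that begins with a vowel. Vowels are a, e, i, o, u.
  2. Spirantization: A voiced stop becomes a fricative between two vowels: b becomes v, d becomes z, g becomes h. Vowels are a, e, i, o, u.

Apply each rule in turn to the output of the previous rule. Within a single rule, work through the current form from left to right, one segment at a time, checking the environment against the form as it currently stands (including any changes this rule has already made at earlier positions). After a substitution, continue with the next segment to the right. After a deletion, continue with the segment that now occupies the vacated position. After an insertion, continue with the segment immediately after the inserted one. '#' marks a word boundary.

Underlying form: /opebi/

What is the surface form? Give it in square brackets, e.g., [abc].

[hopevi]

1 Glottal Epenthesis: [opebi] → [hopebi]
2 Spirantization: [hopebi] → [hopevi]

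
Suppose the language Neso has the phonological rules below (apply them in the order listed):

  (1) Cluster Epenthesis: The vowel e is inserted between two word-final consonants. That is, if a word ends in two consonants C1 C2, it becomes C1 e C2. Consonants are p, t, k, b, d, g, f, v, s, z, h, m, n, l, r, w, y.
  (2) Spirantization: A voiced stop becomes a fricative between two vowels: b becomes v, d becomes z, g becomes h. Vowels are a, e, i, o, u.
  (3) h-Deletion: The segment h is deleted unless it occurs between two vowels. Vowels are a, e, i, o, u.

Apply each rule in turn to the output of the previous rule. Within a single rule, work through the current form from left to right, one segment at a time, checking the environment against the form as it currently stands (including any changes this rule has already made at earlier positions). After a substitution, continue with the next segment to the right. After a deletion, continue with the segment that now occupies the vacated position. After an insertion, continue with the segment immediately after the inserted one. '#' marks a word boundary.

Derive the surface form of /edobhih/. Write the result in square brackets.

[ezobi]

(1) Cluster Epenthesis: no change — [edobhih]
(2) Spirantization: [edobhih] → [ezobhih]
(3) h-Deletion: [ezobhih] → [ezobi]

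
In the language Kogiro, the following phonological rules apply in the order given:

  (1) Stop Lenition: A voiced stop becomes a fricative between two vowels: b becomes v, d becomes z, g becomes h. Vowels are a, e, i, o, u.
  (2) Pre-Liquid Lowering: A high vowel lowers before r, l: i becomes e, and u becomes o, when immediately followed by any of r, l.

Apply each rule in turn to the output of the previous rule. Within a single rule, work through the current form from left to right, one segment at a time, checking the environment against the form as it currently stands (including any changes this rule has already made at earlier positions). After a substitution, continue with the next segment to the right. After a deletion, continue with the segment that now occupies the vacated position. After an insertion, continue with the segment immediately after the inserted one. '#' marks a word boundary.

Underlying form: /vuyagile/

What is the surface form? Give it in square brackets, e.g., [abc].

(1) Stop Lenition: [vuyagile] → [vuyahile]
(2) Pre-Liquid Lowering: [vuyahile] → [vuyahele]

[vuyahele]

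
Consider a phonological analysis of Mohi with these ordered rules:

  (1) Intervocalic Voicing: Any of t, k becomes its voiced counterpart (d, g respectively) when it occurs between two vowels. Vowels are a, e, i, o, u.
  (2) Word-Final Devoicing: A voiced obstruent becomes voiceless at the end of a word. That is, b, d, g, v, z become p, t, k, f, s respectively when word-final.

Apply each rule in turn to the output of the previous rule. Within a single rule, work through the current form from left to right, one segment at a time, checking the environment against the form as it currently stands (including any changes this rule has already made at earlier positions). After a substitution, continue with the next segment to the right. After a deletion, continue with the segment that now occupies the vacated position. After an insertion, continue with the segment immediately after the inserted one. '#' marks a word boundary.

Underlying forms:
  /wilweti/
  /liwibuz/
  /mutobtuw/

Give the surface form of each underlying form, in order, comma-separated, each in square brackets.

[wilwedi], [liwibus], [mudobtuw]

/wilweti/:
  (1) Intervocalic Voicing: [wilweti] → [wilwedi]
  (2) Word-Final Devoicing: no change — [wilwedi]
/liwibuz/:
  (1) Intervocalic Voicing: no change — [liwibuz]
  (2) Word-Final Devoicing: [liwibuz] → [liwibus]
/mutobtuw/:
  (1) Intervocalic Voicing: [mutobtuw] → [mudobtuw]
  (2) Word-Final Devoicing: no change — [mudobtuw]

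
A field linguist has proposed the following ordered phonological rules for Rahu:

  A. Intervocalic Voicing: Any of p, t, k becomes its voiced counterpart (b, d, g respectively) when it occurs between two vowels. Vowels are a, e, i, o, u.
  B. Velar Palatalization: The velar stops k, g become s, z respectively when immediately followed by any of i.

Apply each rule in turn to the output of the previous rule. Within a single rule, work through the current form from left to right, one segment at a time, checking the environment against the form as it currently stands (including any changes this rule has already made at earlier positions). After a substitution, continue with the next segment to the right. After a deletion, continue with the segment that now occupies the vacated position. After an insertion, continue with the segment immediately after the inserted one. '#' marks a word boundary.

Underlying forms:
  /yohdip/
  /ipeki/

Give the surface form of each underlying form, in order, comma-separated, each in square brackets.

/yohdip/:
  A Intervocalic Voicing: no change — [yohdip]
  B Velar Palatalization: no change — [yohdip]
/ipeki/:
  A Intervocalic Voicing: [ipeki] → [ibegi]
  B Velar Palatalization: [ibegi] → [ibezi]

[yohdip], [ibezi]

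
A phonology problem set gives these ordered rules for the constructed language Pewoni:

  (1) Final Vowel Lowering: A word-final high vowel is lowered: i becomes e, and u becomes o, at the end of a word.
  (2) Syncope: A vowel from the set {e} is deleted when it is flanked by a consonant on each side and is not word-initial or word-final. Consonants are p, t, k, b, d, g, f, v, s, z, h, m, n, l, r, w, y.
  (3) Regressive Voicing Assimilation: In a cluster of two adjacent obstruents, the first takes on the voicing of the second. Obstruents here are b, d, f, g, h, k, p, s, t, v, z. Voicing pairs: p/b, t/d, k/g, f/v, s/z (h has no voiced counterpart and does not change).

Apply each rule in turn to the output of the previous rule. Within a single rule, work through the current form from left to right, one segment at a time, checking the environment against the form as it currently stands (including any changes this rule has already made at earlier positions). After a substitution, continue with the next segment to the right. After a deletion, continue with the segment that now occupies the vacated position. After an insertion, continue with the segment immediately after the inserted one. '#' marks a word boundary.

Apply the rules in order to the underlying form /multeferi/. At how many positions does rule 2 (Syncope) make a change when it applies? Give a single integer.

(1) Final Vowel Lowering: [multeferi] → [multefere]
(2) Syncope: [multefere] → [multfre]
(3) Regressive Voicing Assimilation: no change — [multfre]
Rule 2 changed 2 position(s).

2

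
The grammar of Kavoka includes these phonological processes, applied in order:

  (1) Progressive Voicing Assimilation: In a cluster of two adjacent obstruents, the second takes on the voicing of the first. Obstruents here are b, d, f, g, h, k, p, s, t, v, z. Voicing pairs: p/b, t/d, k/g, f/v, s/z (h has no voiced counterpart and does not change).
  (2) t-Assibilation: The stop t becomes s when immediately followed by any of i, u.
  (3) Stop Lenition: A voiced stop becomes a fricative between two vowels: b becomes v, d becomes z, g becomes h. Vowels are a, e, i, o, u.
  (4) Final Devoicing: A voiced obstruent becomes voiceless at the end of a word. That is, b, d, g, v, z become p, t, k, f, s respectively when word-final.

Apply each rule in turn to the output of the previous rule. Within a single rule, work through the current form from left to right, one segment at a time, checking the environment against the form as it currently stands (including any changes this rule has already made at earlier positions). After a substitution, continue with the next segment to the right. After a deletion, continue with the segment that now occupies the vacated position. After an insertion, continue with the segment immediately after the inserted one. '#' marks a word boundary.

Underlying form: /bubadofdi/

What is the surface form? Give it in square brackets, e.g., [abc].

[buvazofsi]

(1) Progressive Voicing Assimilation: [bubadofdi] → [bubadofti]
(2) t-Assibilation: [bubadofti] → [bubadofsi]
(3) Stop Lenition: [bubadofsi] → [buvazofsi]
(4) Final Devoicing: no change — [buvazofsi]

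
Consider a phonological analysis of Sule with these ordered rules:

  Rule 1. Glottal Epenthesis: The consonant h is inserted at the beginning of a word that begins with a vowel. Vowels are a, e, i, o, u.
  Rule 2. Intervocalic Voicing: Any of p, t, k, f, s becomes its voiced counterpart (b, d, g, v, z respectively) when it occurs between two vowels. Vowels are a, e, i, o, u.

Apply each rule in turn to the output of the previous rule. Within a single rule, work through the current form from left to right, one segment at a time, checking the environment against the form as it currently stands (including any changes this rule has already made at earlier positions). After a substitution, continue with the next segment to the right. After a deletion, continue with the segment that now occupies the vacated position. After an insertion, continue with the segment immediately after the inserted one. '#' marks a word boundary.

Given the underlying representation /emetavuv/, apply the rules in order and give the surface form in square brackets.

Rule 1 Glottal Epenthesis: [emetavuv] → [hemetavuv]
Rule 2 Intervocalic Voicing: [hemetavuv] → [hemedavuv]

[hemedavuv]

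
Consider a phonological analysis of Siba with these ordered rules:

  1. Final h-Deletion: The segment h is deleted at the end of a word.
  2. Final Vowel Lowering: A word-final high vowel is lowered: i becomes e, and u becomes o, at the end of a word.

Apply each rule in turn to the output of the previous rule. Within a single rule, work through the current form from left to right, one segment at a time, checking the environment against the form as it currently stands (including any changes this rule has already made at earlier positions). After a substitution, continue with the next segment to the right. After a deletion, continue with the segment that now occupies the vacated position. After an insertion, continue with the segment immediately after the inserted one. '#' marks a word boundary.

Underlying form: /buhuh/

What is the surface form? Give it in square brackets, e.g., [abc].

1 Final h-Deletion: [buhuh] → [buhu]
2 Final Vowel Lowering: [buhu] → [buho]

[buho]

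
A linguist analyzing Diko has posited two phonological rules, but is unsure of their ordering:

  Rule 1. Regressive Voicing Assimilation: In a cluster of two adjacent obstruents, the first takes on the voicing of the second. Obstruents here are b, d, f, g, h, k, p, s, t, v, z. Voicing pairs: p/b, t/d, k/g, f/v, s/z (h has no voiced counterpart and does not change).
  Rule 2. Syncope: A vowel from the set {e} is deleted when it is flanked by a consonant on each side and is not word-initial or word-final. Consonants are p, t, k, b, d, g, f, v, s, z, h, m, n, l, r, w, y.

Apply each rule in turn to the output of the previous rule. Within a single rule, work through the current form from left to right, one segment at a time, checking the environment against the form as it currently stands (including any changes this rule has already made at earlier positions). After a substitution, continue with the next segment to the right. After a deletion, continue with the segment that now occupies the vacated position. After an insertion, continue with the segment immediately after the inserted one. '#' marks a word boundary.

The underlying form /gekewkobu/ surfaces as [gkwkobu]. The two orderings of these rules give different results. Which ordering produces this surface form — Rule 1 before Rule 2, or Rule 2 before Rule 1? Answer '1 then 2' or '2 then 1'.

Order 1 then 2:
  1 Regressive Voicing Assimilation: no change — [gekewkobu]
  2 Syncope: [gekewkobu] → [gkwkobu]
  result: [gkwkobu]
Order 2 then 1:
  2 Syncope: [gekewkobu] → [gkwkobu]
  1 Regressive Voicing Assimilation: [gkwkobu] → [kkwkobu]
  result: [kkwkobu]

1 then 2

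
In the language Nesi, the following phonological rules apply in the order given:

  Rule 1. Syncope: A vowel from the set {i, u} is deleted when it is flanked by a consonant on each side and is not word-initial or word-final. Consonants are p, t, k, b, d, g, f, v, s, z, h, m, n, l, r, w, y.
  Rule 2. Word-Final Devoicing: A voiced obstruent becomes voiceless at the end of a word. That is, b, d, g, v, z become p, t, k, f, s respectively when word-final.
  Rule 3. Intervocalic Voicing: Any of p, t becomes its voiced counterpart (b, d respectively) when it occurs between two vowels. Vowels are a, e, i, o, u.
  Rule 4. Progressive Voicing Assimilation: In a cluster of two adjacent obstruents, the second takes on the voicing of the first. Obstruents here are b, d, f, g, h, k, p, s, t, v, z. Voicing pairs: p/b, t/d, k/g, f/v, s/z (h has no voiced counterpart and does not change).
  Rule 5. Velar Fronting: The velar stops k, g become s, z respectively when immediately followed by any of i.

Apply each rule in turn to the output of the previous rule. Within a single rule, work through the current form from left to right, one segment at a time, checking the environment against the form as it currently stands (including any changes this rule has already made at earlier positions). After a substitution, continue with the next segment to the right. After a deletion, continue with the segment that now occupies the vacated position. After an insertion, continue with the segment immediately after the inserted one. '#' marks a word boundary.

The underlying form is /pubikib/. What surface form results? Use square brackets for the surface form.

[ppkp]

Rule 1 Syncope: [pubikib] → [pbkb]
Rule 2 Word-Final Devoicing: [pbkb] → [pbkp]
Rule 3 Intervocalic Voicing: no change — [pbkp]
Rule 4 Progressive Voicing Assimilation: [pbkp] → [ppkp]
Rule 5 Velar Fronting: no change — [ppkp]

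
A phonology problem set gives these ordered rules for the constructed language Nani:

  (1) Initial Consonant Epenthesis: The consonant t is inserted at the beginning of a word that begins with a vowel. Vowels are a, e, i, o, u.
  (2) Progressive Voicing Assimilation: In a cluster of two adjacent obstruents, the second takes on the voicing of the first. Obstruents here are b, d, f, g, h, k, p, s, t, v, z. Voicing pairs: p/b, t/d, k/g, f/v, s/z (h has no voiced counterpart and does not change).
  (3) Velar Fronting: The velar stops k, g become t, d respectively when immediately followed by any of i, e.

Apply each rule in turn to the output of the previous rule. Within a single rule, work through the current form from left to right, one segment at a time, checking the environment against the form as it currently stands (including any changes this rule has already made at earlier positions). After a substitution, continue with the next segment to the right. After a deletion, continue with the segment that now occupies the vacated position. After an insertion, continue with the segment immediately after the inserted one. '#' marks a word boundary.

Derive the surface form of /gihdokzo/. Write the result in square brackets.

(1) Initial Consonant Epenthesis: no change — [gihdokzo]
(2) Progressive Voicing Assimilation: [gihdokzo] → [gihtokso]
(3) Velar Fronting: [gihtokso] → [dihtokso]

[dihtokso]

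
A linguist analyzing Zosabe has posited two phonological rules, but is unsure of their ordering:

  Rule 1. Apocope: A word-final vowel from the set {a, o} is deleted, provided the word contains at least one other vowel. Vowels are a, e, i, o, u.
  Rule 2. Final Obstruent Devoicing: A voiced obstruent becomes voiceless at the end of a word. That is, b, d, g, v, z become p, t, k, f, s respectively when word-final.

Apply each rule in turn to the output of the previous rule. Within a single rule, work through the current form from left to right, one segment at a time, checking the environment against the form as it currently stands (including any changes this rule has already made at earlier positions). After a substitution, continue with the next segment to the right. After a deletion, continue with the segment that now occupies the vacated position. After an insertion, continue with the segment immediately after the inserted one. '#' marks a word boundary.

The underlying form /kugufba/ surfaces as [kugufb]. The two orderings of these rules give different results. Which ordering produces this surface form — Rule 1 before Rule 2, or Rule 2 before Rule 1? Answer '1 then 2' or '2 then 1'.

Order 1 then 2:
  1 Apocope: [kugufba] → [kugufb]
  2 Final Obstruent Devoicing: [kugufb] → [kugufp]
  result: [kugufp]
Order 2 then 1:
  2 Final Obstruent Devoicing: no change — [kugufba]
  1 Apocope: [kugufba] → [kugufb]
  result: [kugufb]

2 then 1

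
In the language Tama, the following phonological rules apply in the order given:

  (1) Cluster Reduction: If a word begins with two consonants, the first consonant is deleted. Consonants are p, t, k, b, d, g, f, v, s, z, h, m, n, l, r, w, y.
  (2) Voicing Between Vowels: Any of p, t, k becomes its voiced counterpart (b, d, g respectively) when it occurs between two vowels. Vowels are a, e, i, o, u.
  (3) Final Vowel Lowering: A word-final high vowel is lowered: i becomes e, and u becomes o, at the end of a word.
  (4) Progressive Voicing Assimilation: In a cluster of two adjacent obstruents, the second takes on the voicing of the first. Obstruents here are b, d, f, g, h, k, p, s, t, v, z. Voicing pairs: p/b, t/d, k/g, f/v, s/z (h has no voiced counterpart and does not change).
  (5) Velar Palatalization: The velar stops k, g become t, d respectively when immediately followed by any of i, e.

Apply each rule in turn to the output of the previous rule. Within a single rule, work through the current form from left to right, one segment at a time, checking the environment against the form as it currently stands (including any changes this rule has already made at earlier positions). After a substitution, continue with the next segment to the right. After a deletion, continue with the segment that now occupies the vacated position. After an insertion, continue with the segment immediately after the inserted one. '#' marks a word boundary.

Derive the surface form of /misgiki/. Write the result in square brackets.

[mistide]

(1) Cluster Reduction: no change — [misgiki]
(2) Voicing Between Vowels: [misgiki] → [misgigi]
(3) Final Vowel Lowering: [misgigi] → [misgige]
(4) Progressive Voicing Assimilation: [misgige] → [miskige]
(5) Velar Palatalization: [miskige] → [mistide]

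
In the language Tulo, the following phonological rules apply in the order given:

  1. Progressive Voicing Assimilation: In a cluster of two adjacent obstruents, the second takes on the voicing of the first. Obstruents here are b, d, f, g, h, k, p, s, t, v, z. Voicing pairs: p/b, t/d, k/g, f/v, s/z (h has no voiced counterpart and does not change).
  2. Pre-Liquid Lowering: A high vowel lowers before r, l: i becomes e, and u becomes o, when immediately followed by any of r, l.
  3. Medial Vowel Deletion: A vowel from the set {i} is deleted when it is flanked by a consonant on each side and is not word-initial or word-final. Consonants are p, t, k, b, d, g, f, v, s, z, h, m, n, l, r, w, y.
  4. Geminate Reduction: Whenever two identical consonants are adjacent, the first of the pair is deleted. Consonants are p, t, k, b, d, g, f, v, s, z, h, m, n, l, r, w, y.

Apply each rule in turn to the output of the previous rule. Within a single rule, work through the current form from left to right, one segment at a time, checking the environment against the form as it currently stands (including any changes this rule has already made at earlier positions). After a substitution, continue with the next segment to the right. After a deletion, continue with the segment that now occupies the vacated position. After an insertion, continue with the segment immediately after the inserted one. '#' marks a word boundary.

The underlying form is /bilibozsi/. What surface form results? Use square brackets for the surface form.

[belbozi]

1 Progressive Voicing Assimilation: [bilibozsi] → [bilibozzi]
2 Pre-Liquid Lowering: [bilibozzi] → [belibozzi]
3 Medial Vowel Deletion: [belibozzi] → [belbozzi]
4 Geminate Reduction: [belbozzi] → [belbozi]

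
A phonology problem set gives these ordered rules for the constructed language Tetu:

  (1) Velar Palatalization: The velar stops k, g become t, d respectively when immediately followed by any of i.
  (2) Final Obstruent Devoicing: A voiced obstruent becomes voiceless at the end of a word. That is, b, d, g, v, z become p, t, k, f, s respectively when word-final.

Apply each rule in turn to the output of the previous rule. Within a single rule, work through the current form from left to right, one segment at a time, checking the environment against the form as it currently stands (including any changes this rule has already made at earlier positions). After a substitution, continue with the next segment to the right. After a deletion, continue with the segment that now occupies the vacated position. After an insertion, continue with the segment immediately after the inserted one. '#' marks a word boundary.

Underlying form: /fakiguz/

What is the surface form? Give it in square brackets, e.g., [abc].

[fatigus]

(1) Velar Palatalization: [fakiguz] → [fatiguz]
(2) Final Obstruent Devoicing: [fatiguz] → [fatigus]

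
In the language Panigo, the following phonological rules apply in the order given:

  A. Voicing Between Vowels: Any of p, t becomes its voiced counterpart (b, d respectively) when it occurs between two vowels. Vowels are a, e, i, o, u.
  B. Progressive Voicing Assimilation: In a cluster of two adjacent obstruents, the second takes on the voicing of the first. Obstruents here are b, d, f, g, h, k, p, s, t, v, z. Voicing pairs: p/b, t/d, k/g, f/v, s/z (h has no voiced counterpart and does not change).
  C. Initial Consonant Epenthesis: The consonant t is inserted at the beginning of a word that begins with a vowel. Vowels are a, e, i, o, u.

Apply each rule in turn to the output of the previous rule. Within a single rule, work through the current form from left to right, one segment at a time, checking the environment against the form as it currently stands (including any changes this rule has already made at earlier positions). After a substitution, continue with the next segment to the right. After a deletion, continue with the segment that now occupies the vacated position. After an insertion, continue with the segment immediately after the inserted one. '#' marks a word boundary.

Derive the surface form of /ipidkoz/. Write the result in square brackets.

[tibidgoz]

A Voicing Between Vowels: [ipidkoz] → [ibidkoz]
B Progressive Voicing Assimilation: [ibidkoz] → [ibidgoz]
C Initial Consonant Epenthesis: [ibidgoz] → [tibidgoz]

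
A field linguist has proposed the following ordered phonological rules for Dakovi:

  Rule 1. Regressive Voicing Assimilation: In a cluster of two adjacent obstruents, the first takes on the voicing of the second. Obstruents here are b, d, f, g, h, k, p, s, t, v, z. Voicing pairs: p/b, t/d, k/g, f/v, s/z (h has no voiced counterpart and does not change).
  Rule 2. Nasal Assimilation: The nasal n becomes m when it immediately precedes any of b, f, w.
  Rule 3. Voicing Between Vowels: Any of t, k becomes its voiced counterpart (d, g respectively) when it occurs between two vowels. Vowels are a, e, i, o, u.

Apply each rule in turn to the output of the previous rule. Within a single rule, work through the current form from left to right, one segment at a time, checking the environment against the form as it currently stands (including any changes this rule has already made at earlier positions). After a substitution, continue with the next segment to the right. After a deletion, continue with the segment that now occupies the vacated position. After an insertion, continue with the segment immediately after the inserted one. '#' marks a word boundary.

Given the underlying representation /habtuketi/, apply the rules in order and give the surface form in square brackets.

[haptugedi]

Rule 1 Regressive Voicing Assimilation: [habtuketi] → [haptuketi]
Rule 2 Nasal Assimilation: no change — [haptuketi]
Rule 3 Voicing Between Vowels: [haptuketi] → [haptugedi]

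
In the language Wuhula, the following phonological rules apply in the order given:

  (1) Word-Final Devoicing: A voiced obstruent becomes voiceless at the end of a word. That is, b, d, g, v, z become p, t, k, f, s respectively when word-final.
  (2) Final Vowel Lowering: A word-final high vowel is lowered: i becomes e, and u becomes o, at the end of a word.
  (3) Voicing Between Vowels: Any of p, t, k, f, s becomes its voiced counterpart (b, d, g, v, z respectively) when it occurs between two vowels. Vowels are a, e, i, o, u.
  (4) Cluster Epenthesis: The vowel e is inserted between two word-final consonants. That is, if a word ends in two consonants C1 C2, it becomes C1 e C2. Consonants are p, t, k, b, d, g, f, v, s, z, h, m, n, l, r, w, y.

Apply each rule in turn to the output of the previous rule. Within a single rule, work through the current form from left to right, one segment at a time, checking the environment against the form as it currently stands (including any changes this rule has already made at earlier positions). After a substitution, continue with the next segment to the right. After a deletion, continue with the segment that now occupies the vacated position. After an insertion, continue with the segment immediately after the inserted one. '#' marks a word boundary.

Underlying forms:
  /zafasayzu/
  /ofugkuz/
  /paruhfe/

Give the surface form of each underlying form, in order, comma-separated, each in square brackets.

[zavazayzo], [ovugkus], [paruhfe]

/zafasayzu/:
  (1) Word-Final Devoicing: no change — [zafasayzu]
  (2) Final Vowel Lowering: [zafasayzu] → [zafasayzo]
  (3) Voicing Between Vowels: [zafasayzo] → [zavazayzo]
  (4) Cluster Epenthesis: no change — [zavazayzo]
/ofugkuz/:
  (1) Word-Final Devoicing: [ofugkuz] → [ofugkus]
  (2) Final Vowel Lowering: no change — [ofugkus]
  (3) Voicing Between Vowels: [ofugkus] → [ovugkus]
  (4) Cluster Epenthesis: no change — [ovugkus]
/paruhfe/:
  (1) Word-Final Devoicing: no change — [paruhfe]
  (2) Final Vowel Lowering: no change — [paruhfe]
  (3) Voicing Between Vowels: no change — [paruhfe]
  (4) Cluster Epenthesis: no change — [paruhfe]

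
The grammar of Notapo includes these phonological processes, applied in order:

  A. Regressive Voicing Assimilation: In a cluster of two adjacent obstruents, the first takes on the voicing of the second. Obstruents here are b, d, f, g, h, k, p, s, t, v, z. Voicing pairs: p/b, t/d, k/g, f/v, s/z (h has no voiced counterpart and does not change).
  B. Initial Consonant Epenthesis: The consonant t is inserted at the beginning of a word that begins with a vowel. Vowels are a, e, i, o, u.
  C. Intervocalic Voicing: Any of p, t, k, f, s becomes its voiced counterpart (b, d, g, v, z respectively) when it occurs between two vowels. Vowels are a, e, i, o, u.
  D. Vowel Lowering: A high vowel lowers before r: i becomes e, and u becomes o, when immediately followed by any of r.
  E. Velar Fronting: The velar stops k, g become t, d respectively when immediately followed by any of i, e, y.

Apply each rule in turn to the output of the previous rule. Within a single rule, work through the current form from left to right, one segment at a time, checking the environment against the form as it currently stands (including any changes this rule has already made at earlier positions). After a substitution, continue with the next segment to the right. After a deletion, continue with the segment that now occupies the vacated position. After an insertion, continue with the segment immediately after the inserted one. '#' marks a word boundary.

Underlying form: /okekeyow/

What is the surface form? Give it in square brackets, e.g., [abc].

A Regressive Voicing Assimilation: no change — [okekeyow]
B Initial Consonant Epenthesis: [okekeyow] → [tokekeyow]
C Intervocalic Voicing: [tokekeyow] → [togegeyow]
D Vowel Lowering: no change — [togegeyow]
E Velar Fronting: [togegeyow] → [todedeyow]

[todedeyow]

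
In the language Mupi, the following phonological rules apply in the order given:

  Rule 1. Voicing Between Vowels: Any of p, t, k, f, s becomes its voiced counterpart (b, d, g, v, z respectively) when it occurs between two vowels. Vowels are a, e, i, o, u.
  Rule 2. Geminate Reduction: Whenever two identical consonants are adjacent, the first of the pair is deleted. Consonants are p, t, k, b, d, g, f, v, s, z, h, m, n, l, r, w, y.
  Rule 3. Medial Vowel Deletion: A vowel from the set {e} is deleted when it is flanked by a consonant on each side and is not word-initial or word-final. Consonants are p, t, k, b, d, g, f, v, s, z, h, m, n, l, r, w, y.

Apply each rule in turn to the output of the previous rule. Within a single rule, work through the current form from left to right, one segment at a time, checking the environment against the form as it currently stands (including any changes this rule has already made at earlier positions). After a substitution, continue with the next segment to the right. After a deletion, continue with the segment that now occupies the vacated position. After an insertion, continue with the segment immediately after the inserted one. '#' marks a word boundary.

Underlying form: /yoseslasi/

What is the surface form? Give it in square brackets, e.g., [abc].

Rule 1 Voicing Between Vowels: [yoseslasi] → [yozeslazi]
Rule 2 Geminate Reduction: no change — [yozeslazi]
Rule 3 Medial Vowel Deletion: [yozeslazi] → [yozslazi]

[yozslazi]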